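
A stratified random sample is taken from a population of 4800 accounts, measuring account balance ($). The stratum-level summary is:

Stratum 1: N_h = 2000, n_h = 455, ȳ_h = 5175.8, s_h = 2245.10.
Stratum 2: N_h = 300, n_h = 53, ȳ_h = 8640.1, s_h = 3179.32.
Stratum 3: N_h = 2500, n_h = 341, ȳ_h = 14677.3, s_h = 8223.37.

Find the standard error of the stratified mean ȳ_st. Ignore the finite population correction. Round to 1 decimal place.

SE(ȳ_st) ≈ 237.6

V̂(ȳ_st) = Σ W_h² s_h²/n_h, with W_h = N_h/N and N = 4800:
  stratum 1: (2000/4800)²·2245.10²/455 = 1923.26
  stratum 2: (300/4800)²·3179.32²/53 = 744.994
  stratum 3: (2500/4800)²·8223.37²/341 = 53795.1
V̂(ȳ_st) = 56463.4
SE(ȳ_st) = √56463.4 = 237.62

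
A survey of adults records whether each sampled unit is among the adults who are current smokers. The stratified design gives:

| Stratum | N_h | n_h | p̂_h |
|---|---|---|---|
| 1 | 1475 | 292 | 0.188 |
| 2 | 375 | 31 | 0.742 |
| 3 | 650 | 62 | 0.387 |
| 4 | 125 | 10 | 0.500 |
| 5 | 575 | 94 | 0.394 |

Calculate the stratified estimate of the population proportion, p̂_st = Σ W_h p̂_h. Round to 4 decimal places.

N = 3200; stratum weights W_h = N_h/N.
p̂_st = Σ W_h p̂_h = (1475·0.188 + 375·0.742 + 650·0.387 + 125·0.500 + 575·0.394)/3200 = 0.34255

p̂_st ≈ 0.3425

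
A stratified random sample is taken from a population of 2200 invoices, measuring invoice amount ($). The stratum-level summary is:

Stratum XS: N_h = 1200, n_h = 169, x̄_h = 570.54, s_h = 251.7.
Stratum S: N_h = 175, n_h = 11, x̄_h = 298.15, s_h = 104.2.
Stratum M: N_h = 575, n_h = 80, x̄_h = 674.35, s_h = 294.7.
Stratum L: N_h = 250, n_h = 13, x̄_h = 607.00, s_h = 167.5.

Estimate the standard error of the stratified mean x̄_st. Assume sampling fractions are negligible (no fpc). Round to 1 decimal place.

V̂(x̄_st) = Σ W_h² s_h²/n_h, with W_h = N_h/N and N = 2200:
  stratum XS: (1200/2200)²·251.7²/169 = 111.531
  stratum S: (175/2200)²·104.2²/11 = 6.24559
  stratum M: (575/2200)²·294.7²/80 = 74.1584
  stratum L: (250/2200)²·167.5²/13 = 27.869
V̂(x̄_st) = 219.804
SE(x̄_st) = √219.804 = 14.8258

SE(x̄_st) ≈ 14.8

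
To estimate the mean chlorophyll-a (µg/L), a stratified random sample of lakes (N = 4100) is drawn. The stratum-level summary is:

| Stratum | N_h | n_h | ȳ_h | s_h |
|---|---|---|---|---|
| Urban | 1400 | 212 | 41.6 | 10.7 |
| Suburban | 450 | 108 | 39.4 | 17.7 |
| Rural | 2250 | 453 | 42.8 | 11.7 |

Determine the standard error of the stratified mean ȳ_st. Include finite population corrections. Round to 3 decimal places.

V̂(ȳ_st) = Σ W_h² (1 − n_h/N_h) s_h²/n_h, with W_h = N_h/N and N = 4100:
  stratum Urban: (1400/4100)²·(1 − 212/1400)·10.7²/212 = 0.0534329
  stratum Suburban: (450/4100)²·(1 − 108/450)·17.7²/108 = 0.0265579
  stratum Rural: (2250/4100)²·(1 − 453/2250)·11.7²/453 = 0.0726836
V̂(ȳ_st) = 0.152674
SE(ȳ_st) = √0.152674 = 0.390736

SE(ȳ_st) ≈ 0.391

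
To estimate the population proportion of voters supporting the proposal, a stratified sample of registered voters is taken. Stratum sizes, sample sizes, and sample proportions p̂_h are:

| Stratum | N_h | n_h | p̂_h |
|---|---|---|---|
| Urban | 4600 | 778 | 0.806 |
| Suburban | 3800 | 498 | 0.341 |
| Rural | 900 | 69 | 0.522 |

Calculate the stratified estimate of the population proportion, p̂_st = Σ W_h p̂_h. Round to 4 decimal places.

p̂_st ≈ 0.5885

N = 9300; stratum weights W_h = N_h/N.
p̂_st = Σ W_h p̂_h = (4600·0.806 + 3800·0.341 + 900·0.522)/9300 = 0.58852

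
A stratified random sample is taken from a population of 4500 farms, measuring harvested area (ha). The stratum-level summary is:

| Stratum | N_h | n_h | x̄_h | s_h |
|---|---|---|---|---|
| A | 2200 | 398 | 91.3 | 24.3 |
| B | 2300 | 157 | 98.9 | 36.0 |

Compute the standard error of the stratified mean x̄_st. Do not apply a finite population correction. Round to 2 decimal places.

V̂(x̄_st) = Σ W_h² s_h²/n_h, with W_h = N_h/N and N = 4500:
  stratum A: (2200/4500)²·24.3²/398 = 0.354609
  stratum B: (2300/4500)²·36.0²/157 = 2.15643
V̂(x̄_st) = 2.51104
SE(x̄_st) = √2.51104 = 1.58463

SE(x̄_st) ≈ 1.58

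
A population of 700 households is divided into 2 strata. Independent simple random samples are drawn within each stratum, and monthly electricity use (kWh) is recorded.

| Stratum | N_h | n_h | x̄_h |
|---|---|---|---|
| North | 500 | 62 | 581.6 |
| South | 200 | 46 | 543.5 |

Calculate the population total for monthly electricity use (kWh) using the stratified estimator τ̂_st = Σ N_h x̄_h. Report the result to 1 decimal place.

τ̂_st = Σ N_h x̄_h = 500·581.6 + 200·543.5 = 399500.0

τ̂_st ≈ 399500.0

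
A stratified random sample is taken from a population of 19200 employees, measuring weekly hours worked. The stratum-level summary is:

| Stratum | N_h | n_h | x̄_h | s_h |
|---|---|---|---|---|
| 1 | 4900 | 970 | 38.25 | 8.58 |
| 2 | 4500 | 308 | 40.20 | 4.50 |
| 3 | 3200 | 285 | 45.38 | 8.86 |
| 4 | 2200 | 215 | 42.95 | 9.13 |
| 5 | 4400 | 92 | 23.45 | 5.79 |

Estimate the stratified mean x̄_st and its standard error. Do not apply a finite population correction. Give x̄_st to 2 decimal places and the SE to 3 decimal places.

x̄_st = Σ W_h x̄_h = (4900·38.25 + 4500·40.20 + 3200·45.38 + 2200·42.95 + 4400·23.45)/19200 = 37.04224
V̂(x̄_st) = Σ W_h² s_h²/n_h, with W_h = N_h/N and N = 19200:
  stratum 1: (4900/19200)²·8.58²/970 = 0.00494302
  stratum 2: (4500/19200)²·4.50²/308 = 0.00361158
  stratum 3: (3200/19200)²·8.86²/285 = 0.00765103
  stratum 4: (2200/19200)²·9.13²/215 = 0.00509033
  stratum 5: (4400/19200)²·5.79²/92 = 0.0191369
V̂(x̄_st) = 0.0404329
SE(x̄_st) = √0.0404329 = 0.201079

x̄_st ≈ 37.04, SE ≈ 0.201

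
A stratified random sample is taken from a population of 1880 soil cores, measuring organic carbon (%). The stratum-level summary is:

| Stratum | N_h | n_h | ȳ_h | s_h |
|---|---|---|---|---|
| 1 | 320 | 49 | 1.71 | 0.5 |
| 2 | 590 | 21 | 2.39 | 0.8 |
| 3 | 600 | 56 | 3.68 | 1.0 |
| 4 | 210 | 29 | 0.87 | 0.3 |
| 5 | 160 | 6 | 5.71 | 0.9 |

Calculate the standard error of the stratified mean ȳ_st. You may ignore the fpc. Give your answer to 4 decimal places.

SE(ȳ_st) ≈ 0.0774

V̂(ȳ_st) = Σ W_h² s_h²/n_h, with W_h = N_h/N and N = 1880:
  stratum 1: (320/1880)²·0.5²/49 = 0.000147818
  stratum 2: (590/1880)²·0.8²/21 = 0.00300157
  stratum 3: (600/1880)²·1.0²/56 = 0.00181886
  stratum 4: (210/1880)²·0.3²/29 = 3.87229e-05
  stratum 5: (160/1880)²·0.9²/6 = 0.000977818
V̂(ȳ_st) = 0.00598479
SE(ȳ_st) = √0.00598479 = 0.0773614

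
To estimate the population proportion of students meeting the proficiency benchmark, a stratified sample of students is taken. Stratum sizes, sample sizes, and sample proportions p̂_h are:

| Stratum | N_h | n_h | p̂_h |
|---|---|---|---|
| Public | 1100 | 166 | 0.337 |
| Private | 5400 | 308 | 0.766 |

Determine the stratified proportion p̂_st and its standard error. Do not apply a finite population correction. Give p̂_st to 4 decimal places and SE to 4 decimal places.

N = 6500; stratum weights W_h = N_h/N.
p̂_st = Σ W_h p̂_h = (1100·0.337 + 5400·0.766)/6500 = 0.69340
V̂(p̂_st) = Σ W_h² p̂_h(1−p̂_h)/(n_h−1):
  stratum Public: (1100/6500)²·0.337·0.663/165 = 3.87809e-05
  stratum Private: (5400/6500)²·0.766·0.234/307 = 0.000402965
V̂(p̂_st) = 0.000441746; SE = √V̂ = 0.0210177

p̂_st ≈ 0.6934, SE ≈ 0.0210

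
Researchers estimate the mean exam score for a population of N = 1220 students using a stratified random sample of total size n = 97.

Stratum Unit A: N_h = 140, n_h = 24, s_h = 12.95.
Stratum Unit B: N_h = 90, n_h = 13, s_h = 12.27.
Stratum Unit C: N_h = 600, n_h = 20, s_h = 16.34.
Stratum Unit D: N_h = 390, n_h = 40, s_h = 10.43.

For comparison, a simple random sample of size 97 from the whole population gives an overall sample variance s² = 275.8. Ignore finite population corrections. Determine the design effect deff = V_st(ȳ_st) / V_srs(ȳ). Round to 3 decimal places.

deff ≈ 1.288

V̂(ȳ_st) = Σ W_h² s_h²/n_h, with W_h = N_h/N and N = 1220:
  stratum Unit A: (140/1220)²·12.95²/24 = 0.0920163
  stratum Unit B: (90/1220)²·12.27²/13 = 0.0630247
  stratum Unit C: (600/1220)²·16.34²/20 = 3.22892
  stratum Unit D: (390/1220)²·10.43²/40 = 0.277919
V_st = 3.66188
V_srs = s²/n = 275.8/97 = 2.8433
deff = V_st / V_srs = 3.66188/2.8433 = 1.2879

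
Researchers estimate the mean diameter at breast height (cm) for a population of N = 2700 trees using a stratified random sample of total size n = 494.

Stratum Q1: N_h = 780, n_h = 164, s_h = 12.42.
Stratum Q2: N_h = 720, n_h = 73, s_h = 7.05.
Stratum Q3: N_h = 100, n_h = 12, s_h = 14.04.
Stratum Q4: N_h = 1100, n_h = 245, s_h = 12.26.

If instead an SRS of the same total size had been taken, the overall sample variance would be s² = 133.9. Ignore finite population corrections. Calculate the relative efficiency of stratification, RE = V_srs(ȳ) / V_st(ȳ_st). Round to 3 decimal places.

RE ≈ 1.079

V̂(ȳ_st) = Σ W_h² s_h²/n_h, with W_h = N_h/N and N = 2700:
  stratum Q1: (780/2700)²·12.42²/164 = 0.0784984
  stratum Q2: (720/2700)²·7.05²/73 = 0.0484164
  stratum Q3: (100/2700)²·14.04²/12 = 0.0225333
  stratum Q4: (1100/2700)²·12.26²/245 = 0.101829
V_st = 0.251277
V_srs = s²/n = 133.9/494 = 0.271053
Relative efficiency = V_srs / V_st = 0.271053/0.251277 = 1.0787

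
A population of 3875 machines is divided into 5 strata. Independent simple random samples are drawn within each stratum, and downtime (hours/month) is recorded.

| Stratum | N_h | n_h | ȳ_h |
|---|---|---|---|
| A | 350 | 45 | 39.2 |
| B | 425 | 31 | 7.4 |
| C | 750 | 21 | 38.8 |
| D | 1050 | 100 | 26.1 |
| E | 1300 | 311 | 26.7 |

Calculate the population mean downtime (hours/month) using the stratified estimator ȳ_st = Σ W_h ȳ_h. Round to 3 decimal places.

N = Σ N_h = 3875. Stratum weights W_h = N_h/N.
ȳ_st = (350·39.2 + 425·7.4 + 750·38.8 + 1050·26.1 + 1300·26.7) / 3875 = 27.89161

ȳ_st ≈ 27.892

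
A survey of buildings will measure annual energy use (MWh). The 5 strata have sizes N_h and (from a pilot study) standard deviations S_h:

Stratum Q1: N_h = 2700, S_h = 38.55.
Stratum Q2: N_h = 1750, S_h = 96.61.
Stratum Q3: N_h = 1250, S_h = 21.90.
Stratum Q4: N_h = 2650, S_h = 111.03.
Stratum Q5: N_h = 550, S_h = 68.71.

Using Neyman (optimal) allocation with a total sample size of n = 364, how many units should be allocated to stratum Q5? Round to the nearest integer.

Neyman allocation: n_h = n · N_h S_h / Σ N_i S_i, with n = 364.
  stratum Q1: N_h·S_h = 2700·38.55 = 104085.00
  stratum Q2: N_h·S_h = 1750·96.61 = 169067.50
  stratum Q3: N_h·S_h = 1250·21.90 = 27375.00
  stratum Q4: N_h·S_h = 2650·111.03 = 294229.50
  stratum Q5: N_h·S_h = 550·68.71 = 37790.50
Σ N_h S_h = 632547.50
n for stratum Q5 = 364·37790.50/632547.50 = 21.747 → 22

22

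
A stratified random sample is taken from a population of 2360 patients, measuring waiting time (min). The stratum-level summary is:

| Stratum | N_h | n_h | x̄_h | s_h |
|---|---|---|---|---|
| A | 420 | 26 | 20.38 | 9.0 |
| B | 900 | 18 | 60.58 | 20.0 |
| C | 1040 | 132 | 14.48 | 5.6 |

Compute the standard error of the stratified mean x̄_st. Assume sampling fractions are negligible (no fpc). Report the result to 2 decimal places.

SE(x̄_st) ≈ 1.84

V̂(x̄_st) = Σ W_h² s_h²/n_h, with W_h = N_h/N and N = 2360:
  stratum A: (420/2360)²·9.0²/26 = 0.0986703
  stratum B: (900/2360)²·20.0²/18 = 3.23183
  stratum C: (1040/2360)²·5.6²/132 = 0.0461365
V̂(x̄_st) = 3.37664
SE(x̄_st) = √3.37664 = 1.83756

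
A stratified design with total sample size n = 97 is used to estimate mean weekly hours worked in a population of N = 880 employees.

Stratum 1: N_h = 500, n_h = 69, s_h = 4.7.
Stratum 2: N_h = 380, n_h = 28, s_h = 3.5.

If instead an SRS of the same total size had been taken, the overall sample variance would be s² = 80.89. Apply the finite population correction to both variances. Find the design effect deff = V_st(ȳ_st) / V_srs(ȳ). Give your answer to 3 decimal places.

V̂(ȳ_st) = Σ W_h² (1 − n_h/N_h) s_h²/n_h, with W_h = N_h/N and N = 880:
  stratum 1: (500/880)²·(1 − 69/500)·4.7²/69 = 0.0890899
  stratum 2: (380/880)²·(1 − 28/380)·3.5²/28 = 0.0755682
V_st = 0.164658
V_srs = (1 − 97/880)·80.89/97 = 0.741997
deff = V_st / V_srs = 0.164658/0.741997 = 0.2219

deff ≈ 0.222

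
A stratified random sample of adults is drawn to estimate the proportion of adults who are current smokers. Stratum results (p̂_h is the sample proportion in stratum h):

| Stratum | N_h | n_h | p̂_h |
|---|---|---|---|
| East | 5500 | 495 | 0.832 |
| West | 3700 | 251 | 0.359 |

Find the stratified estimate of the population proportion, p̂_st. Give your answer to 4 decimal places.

p̂_st ≈ 0.6418

N = 9200; stratum weights W_h = N_h/N.
p̂_st = Σ W_h p̂_h = (5500·0.832 + 3700·0.359)/9200 = 0.64177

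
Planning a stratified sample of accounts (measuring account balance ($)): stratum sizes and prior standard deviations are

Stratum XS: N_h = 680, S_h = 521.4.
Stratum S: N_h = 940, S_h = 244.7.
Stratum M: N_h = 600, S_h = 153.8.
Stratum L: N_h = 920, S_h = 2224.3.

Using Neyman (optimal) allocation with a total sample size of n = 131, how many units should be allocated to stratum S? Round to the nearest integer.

11

Neyman allocation: n_h = n · N_h S_h / Σ N_i S_i, with n = 131.
  stratum XS: N_h·S_h = 680·521.4 = 354552.00
  stratum S: N_h·S_h = 940·244.7 = 230018.00
  stratum M: N_h·S_h = 600·153.8 = 92280.00
  stratum L: N_h·S_h = 920·2224.3 = 2046356.00
Σ N_h S_h = 2723206.00
n for stratum S = 131·230018.00/2723206.00 = 11.065 → 11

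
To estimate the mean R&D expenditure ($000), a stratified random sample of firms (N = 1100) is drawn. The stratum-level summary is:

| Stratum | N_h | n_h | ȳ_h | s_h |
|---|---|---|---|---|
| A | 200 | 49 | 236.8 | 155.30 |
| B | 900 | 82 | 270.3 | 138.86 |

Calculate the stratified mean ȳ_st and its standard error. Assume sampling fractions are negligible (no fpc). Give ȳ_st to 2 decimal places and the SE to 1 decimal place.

ȳ_st = Σ W_h ȳ_h = (200·236.8 + 900·270.3)/1100 = 264.20909
V̂(ȳ_st) = Σ W_h² s_h²/n_h, with W_h = N_h/N and N = 1100:
  stratum A: (200/1100)²·155.30²/49 = 16.2713
  stratum B: (900/1100)²·138.86²/82 = 157.413
V̂(ȳ_st) = 173.684
SE(ȳ_st) = √173.684 = 13.1789

ȳ_st ≈ 264.21, SE ≈ 13.2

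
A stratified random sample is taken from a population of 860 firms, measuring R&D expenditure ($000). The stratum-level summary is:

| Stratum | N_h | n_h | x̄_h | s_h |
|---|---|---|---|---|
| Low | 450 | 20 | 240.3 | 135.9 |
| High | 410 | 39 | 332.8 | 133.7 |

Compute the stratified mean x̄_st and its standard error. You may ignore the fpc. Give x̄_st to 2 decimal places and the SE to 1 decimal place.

x̄_st ≈ 284.40, SE ≈ 18.9

x̄_st = Σ W_h x̄_h = (450·240.3 + 410·332.8)/860 = 284.39884
V̂(x̄_st) = Σ W_h² s_h²/n_h, with W_h = N_h/N and N = 860:
  stratum Low: (450/860)²·135.9²/20 = 252.835
  stratum High: (410/860)²·133.7²/39 = 104.176
V̂(x̄_st) = 357.011
SE(x̄_st) = √357.011 = 18.8947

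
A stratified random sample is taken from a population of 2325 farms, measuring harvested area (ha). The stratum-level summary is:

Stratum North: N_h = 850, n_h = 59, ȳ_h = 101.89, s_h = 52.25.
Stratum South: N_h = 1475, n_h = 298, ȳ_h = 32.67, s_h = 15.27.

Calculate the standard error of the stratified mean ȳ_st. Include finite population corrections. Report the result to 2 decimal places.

SE(ȳ_st) ≈ 2.45

V̂(ȳ_st) = Σ W_h² (1 − n_h/N_h) s_h²/n_h, with W_h = N_h/N and N = 2325:
  stratum North: (850/2325)²·(1 − 59/850)·52.25²/59 = 5.75533
  stratum South: (1475/2325)²·(1 − 298/1475)·15.27²/298 = 0.251295
V̂(ȳ_st) = 6.00662
SE(ȳ_st) = √6.00662 = 2.45084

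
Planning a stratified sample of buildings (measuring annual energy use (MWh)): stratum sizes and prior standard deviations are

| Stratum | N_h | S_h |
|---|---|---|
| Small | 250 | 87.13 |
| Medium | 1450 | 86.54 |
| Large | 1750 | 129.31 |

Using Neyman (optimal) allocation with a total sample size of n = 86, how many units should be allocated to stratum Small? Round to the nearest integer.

Neyman allocation: n_h = n · N_h S_h / Σ N_i S_i, with n = 86.
  stratum Small: N_h·S_h = 250·87.13 = 21782.50
  stratum Medium: N_h·S_h = 1450·86.54 = 125483.00
  stratum Large: N_h·S_h = 1750·129.31 = 226292.50
Σ N_h S_h = 373558.00
n for stratum Small = 86·21782.50/373558.00 = 5.015 → 5

5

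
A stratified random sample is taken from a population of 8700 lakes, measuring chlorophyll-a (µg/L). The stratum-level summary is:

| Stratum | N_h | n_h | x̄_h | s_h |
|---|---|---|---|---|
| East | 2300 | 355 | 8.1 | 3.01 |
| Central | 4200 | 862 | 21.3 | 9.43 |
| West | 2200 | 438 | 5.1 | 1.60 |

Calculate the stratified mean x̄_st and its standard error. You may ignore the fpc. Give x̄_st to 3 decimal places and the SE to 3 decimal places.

x̄_st = Σ W_h x̄_h = (2300·8.1 + 4200·21.3 + 2200·5.1)/8700 = 13.71379
V̂(x̄_st) = Σ W_h² s_h²/n_h, with W_h = N_h/N and N = 8700:
  stratum East: (2300/8700)²·3.01²/355 = 0.0017837
  stratum Central: (4200/8700)²·9.43²/862 = 0.0240423
  stratum West: (2200/8700)²·1.60²/438 = 0.000373743
V̂(x̄_st) = 0.0261998
SE(x̄_st) = √0.0261998 = 0.161863

x̄_st ≈ 13.714, SE ≈ 0.162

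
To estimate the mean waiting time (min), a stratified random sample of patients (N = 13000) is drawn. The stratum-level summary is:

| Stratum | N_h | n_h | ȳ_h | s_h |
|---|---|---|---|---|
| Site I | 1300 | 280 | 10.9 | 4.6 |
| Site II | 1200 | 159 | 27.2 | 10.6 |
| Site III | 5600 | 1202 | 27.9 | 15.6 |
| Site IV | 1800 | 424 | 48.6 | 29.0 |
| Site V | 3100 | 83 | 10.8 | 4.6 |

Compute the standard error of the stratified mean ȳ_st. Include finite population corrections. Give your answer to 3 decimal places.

SE(ȳ_st) ≈ 0.280

V̂(ȳ_st) = Σ W_h² (1 − n_h/N_h) s_h²/n_h, with W_h = N_h/N and N = 13000:
  stratum Site I: (1300/13000)²·(1 − 280/1300)·4.6²/280 = 0.000592945
  stratum Site II: (1200/13000)²·(1 − 159/1200)·10.6²/159 = 0.00522348
  stratum Site III: (5600/13000)²·(1 − 1202/5600)·15.6²/1202 = 0.0295054
  stratum Site IV: (1800/13000)²·(1 − 424/1800)·29.0²/424 = 0.0290693
  stratum Site V: (3100/13000)²·(1 − 83/3100)·4.6²/83 = 0.0141087
V̂(ȳ_st) = 0.0784998
SE(ȳ_st) = √0.0784998 = 0.280178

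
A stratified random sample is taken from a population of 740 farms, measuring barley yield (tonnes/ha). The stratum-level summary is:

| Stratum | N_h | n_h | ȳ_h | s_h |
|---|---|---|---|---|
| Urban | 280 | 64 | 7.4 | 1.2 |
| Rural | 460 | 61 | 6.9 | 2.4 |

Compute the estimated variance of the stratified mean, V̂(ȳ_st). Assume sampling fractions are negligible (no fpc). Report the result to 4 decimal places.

V̂(ȳ_st) ≈ 0.0397

V̂(ȳ_st) = Σ W_h² s_h²/n_h, with W_h = N_h/N and N = 740:
  stratum Urban: (280/740)²·1.2²/64 = 0.00322133
  stratum Rural: (460/740)²·2.4²/61 = 0.0364876
V̂(ȳ_st) = 0.0397089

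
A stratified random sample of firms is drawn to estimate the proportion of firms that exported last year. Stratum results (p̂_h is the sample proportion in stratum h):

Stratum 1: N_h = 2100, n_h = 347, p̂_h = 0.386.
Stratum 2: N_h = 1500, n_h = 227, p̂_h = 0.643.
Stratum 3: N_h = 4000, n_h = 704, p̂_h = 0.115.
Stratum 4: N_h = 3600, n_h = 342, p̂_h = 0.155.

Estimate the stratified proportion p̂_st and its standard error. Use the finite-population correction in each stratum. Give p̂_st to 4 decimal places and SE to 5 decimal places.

p̂_st ≈ 0.2494, SE ≈ 0.00931

N = 11200; stratum weights W_h = N_h/N.
p̂_st = Σ W_h p̂_h = (2100·0.386 + 1500·0.643 + 4000·0.115 + 3600·0.155)/11200 = 0.24938
V̂(p̂_st) = Σ W_h² (1 − n_h/N_h) p̂_h(1−p̂_h)/(n_h−1):
  stratum 1: (2100/11200)²·(1 − 347/2100)·0.386·0.614/346 = 2.01023e-05
  stratum 2: (1500/11200)²·(1 − 227/1500)·0.643·0.357/226 = 1.54616e-05
  stratum 3: (4000/11200)²·(1 − 704/4000)·0.115·0.885/703 = 1.52159e-05
  stratum 4: (3600/11200)²·(1 − 342/3600)·0.155·0.845/341 = 3.5913e-05
V̂(p̂_st) = 8.66927e-05; SE = √V̂ = 0.00931089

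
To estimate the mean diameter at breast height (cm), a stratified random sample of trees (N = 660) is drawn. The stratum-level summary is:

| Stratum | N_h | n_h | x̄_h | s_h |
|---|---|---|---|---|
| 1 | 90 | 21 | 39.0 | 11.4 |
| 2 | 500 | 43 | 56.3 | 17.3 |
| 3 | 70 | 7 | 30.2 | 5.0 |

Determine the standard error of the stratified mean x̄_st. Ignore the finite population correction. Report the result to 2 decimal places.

SE(x̄_st) ≈ 2.04

V̂(x̄_st) = Σ W_h² s_h²/n_h, with W_h = N_h/N and N = 660:
  stratum 1: (90/660)²·11.4²/21 = 0.115077
  stratum 2: (500/660)²·17.3²/43 = 3.99462
  stratum 3: (70/660)²·5.0²/7 = 0.0401745
V̂(x̄_st) = 4.14988
SE(x̄_st) = √4.14988 = 2.03712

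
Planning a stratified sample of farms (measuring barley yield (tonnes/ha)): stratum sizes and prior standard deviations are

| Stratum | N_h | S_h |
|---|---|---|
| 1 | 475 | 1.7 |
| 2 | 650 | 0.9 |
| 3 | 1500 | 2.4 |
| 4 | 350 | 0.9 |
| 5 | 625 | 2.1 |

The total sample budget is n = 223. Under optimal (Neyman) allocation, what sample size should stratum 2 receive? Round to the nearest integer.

20

Neyman allocation: n_h = n · N_h S_h / Σ N_i S_i, with n = 223.
  stratum 1: N_h·S_h = 475·1.7 = 807.50
  stratum 2: N_h·S_h = 650·0.9 = 585.00
  stratum 3: N_h·S_h = 1500·2.4 = 3600.00
  stratum 4: N_h·S_h = 350·0.9 = 315.00
  stratum 5: N_h·S_h = 625·2.1 = 1312.50
Σ N_h S_h = 6620.00
n for stratum 2 = 223·585.00/6620.00 = 19.706 → 20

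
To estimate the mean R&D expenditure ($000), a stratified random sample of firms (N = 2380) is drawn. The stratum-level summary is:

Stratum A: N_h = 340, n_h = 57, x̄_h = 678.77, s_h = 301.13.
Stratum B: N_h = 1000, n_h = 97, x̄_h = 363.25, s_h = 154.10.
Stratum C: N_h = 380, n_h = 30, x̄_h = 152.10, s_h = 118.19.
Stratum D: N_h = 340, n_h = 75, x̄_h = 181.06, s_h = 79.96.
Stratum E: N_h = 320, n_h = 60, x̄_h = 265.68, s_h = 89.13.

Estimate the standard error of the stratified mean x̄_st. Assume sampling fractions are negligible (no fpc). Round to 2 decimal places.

SE(x̄_st) ≈ 9.58

V̂(x̄_st) = Σ W_h² s_h²/n_h, with W_h = N_h/N and N = 2380:
  stratum A: (340/2380)²·301.13²/57 = 32.4666
  stratum B: (1000/2380)²·154.10²/97 = 43.2195
  stratum C: (380/2380)²·118.19²/30 = 11.8701
  stratum D: (340/2380)²·79.96²/75 = 1.73976
  stratum E: (320/2380)²·89.13²/60 = 2.39355
V̂(x̄_st) = 91.6895
SE(x̄_st) = √91.6895 = 9.57546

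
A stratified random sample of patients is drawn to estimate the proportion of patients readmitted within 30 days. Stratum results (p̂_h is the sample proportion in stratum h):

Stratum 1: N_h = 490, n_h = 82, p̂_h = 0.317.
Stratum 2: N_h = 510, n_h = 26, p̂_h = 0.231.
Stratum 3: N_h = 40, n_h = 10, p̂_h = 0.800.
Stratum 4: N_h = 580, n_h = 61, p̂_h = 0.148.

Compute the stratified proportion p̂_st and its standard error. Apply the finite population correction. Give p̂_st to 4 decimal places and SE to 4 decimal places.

p̂_st ≈ 0.2413, SE ≈ 0.0335

N = 1620; stratum weights W_h = N_h/N.
p̂_st = Σ W_h p̂_h = (490·0.317 + 510·0.231 + 40·0.800 + 580·0.148)/1620 = 0.24135
V̂(p̂_st) = Σ W_h² (1 − n_h/N_h) p̂_h(1−p̂_h)/(n_h−1):
  stratum 1: (490/1620)²·(1 − 82/490)·0.317·0.683/81 = 0.00020362
  stratum 2: (510/1620)²·(1 − 26/510)·0.231·0.769/25 = 0.000668319
  stratum 3: (40/1620)²·(1 − 10/40)·0.800·0.200/9 = 8.12884e-06
  stratum 4: (580/1620)²·(1 − 61/580)·0.148·0.852/60 = 0.000241055
V̂(p̂_st) = 0.00112112; SE = √V̂ = 0.0334832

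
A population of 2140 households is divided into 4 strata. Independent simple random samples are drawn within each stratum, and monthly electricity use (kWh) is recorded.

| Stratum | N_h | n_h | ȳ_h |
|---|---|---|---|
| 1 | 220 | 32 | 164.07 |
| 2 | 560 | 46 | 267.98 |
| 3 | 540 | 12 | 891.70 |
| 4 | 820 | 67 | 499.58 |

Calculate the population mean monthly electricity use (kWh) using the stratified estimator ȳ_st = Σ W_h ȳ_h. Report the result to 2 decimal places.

ȳ_st ≈ 503.43

N = Σ N_h = 2140. Stratum weights W_h = N_h/N.
ȳ_st = (220·164.07 + 560·267.98 + 540·891.70 + 820·499.58) / 2140 = 503.4289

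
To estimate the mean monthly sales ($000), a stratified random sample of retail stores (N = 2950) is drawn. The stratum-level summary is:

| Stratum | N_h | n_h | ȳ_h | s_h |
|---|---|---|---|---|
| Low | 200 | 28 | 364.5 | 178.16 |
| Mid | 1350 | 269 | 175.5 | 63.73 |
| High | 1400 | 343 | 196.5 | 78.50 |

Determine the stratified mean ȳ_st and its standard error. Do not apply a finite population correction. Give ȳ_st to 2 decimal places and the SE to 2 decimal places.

ȳ_st = Σ W_h ȳ_h = (200·364.5 + 1350·175.5 + 1400·196.5)/2950 = 198.27966
V̂(ȳ_st) = Σ W_h² s_h²/n_h, with W_h = N_h/N and N = 2950:
  stratum Low: (200/2950)²·178.16²/28 = 5.21049
  stratum Mid: (1350/2950)²·63.73²/269 = 3.16198
  stratum High: (1400/2950)²·78.50²/343 = 4.04629
V̂(ȳ_st) = 12.4188
SE(ȳ_st) = √12.4188 = 3.52403

ȳ_st ≈ 198.28, SE ≈ 3.52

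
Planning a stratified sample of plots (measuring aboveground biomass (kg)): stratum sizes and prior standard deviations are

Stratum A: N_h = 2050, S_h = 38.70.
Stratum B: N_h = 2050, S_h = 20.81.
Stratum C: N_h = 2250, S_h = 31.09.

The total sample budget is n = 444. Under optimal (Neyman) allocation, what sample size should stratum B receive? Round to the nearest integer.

99

Neyman allocation: n_h = n · N_h S_h / Σ N_i S_i, with n = 444.
  stratum A: N_h·S_h = 2050·38.70 = 79335.00
  stratum B: N_h·S_h = 2050·20.81 = 42660.50
  stratum C: N_h·S_h = 2250·31.09 = 69952.50
Σ N_h S_h = 191948.00
n for stratum B = 444·42660.50/191948.00 = 98.679 → 99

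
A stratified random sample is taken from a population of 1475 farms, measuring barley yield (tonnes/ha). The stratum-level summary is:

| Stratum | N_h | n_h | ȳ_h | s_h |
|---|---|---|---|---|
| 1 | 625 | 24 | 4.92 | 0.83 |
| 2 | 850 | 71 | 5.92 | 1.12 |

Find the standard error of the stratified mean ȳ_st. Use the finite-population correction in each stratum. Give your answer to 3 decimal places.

SE(ȳ_st) ≈ 0.102

V̂(ȳ_st) = Σ W_h² (1 − n_h/N_h) s_h²/n_h, with W_h = N_h/N and N = 1475:
  stratum 1: (625/1475)²·(1 − 24/625)·0.83²/24 = 0.00495582
  stratum 2: (850/1475)²·(1 − 71/850)·1.12²/71 = 0.00537712
V̂(ȳ_st) = 0.0103329
SE(ȳ_st) = √0.0103329 = 0.101651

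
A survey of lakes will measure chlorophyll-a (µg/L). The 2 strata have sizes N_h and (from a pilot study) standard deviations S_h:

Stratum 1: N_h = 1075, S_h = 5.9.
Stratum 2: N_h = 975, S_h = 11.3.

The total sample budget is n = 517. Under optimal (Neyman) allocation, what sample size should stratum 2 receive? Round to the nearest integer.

328

Neyman allocation: n_h = n · N_h S_h / Σ N_i S_i, with n = 517.
  stratum 1: N_h·S_h = 1075·5.9 = 6342.50
  stratum 2: N_h·S_h = 975·11.3 = 11017.50
Σ N_h S_h = 17360.00
n for stratum 2 = 517·11017.50/17360.00 = 328.113 → 328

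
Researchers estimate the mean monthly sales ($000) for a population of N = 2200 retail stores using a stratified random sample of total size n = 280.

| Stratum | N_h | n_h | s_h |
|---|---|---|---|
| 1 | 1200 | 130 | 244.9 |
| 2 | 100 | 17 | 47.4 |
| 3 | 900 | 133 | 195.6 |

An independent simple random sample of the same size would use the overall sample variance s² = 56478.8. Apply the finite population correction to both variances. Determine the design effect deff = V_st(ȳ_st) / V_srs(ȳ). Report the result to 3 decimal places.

deff ≈ 0.930

V̂(ȳ_st) = Σ W_h² (1 − n_h/N_h) s_h²/n_h, with W_h = N_h/N and N = 2200:
  stratum 1: (1200/2200)²·(1 − 130/1200)·244.9²/130 = 122.392
  stratum 2: (100/2200)²·(1 − 17/100)·47.4²/17 = 0.226642
  stratum 3: (900/2200)²·(1 − 133/900)·195.6²/133 = 41.0278
V_st = 163.647
V_srs = (1 − 280/2200)·56478.8/280 = 176.038
deff = V_st / V_srs = 163.647/176.038 = 0.9296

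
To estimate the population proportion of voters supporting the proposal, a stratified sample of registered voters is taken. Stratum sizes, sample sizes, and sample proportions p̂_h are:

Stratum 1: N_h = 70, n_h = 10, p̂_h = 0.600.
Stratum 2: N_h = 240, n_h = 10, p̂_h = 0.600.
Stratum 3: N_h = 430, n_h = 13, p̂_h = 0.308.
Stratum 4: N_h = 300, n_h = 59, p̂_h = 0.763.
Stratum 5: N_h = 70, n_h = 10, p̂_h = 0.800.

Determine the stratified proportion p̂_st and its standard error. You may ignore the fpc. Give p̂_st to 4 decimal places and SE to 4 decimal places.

p̂_st ≈ 0.5435, SE ≈ 0.0657

N = 1110; stratum weights W_h = N_h/N.
p̂_st = Σ W_h p̂_h = (70·0.600 + 240·0.600 + 430·0.308 + 300·0.763 + 70·0.800)/1110 = 0.54355
V̂(p̂_st) = Σ W_h² p̂_h(1−p̂_h)/(n_h−1):
  stratum 1: (70/1110)²·0.600·0.400/9 = 0.000106052
  stratum 2: (240/1110)²·0.600·0.400/9 = 0.00124665
  stratum 3: (430/1110)²·0.308·0.692/12 = 0.00266543
  stratum 4: (300/1110)²·0.763·0.237/58 = 0.000227741
  stratum 5: (70/1110)²·0.800·0.200/9 = 7.07013e-05
V̂(p̂_st) = 0.00431657; SE = √V̂ = 0.0657006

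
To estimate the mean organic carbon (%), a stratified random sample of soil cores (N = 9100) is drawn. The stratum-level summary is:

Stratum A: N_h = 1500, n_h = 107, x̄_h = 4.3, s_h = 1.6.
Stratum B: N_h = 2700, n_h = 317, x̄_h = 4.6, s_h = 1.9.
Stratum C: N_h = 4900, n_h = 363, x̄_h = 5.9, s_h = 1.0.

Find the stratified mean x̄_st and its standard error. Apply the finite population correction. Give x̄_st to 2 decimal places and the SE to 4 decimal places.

x̄_st = Σ W_h x̄_h = (1500·4.3 + 2700·4.6 + 4900·5.9)/9100 = 5.25055
V̂(x̄_st) = Σ W_h² (1 − n_h/N_h) s_h²/n_h, with W_h = N_h/N and N = 9100:
  stratum A: (1500/9100)²·(1 − 107/1500)·1.6²/107 = 0.000603692
  stratum B: (2700/9100)²·(1 − 317/2700)·1.9²/317 = 0.000884816
  stratum C: (4900/9100)²·(1 − 363/4900)·1.0²/363 = 0.000739563
V̂(x̄_st) = 0.00222807
SE(x̄_st) = √0.00222807 = 0.0472025

x̄_st ≈ 5.25, SE ≈ 0.0472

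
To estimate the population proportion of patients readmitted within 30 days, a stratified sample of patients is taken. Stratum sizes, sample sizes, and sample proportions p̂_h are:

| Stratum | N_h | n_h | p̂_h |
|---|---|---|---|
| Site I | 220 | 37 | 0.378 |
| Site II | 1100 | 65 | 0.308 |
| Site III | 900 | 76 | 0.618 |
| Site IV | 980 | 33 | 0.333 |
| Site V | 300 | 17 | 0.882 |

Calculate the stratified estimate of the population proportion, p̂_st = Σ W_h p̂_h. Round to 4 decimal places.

N = 3500; stratum weights W_h = N_h/N.
p̂_st = Σ W_h p̂_h = (220·0.378 + 1100·0.308 + 900·0.618 + 980·0.333 + 300·0.882)/3500 = 0.44831

p̂_st ≈ 0.4483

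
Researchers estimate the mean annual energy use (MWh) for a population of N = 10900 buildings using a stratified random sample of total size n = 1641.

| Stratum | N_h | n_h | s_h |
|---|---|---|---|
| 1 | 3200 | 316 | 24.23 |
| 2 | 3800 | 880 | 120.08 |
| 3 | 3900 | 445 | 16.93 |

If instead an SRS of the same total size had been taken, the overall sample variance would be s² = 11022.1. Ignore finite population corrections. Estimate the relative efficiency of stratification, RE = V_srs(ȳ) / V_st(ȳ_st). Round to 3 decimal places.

RE ≈ 3.007

V̂(ȳ_st) = Σ W_h² s_h²/n_h, with W_h = N_h/N and N = 10900:
  stratum 1: (3200/10900)²·24.23²/316 = 0.160128
  stratum 2: (3800/10900)²·120.08²/880 = 1.99147
  stratum 3: (3900/10900)²·16.93²/445 = 0.0824575
V_st = 2.23405
V_srs = s²/n = 11022.1/1641 = 6.7167
Relative efficiency = V_srs / V_st = 6.7167/2.23405 = 3.0065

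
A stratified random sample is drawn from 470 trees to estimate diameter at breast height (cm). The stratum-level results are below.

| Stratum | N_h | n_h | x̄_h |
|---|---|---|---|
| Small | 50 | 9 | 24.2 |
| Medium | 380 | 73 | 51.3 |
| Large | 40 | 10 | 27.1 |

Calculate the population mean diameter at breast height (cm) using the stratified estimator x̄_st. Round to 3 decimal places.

x̄_st ≈ 46.357

N = Σ N_h = 470. Stratum weights W_h = N_h/N.
x̄_st = (50·24.2 + 380·51.3 + 40·27.1) / 470 = 46.35745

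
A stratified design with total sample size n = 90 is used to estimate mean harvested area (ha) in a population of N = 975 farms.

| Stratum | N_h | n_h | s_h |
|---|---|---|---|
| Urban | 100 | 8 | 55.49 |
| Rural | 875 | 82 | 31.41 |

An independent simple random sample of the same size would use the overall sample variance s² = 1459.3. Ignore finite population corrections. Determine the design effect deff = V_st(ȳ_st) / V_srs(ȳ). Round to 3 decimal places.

deff ≈ 0.847

V̂(ȳ_st) = Σ W_h² s_h²/n_h, with W_h = N_h/N and N = 975:
  stratum Urban: (100/975)²·55.49²/8 = 4.04884
  stratum Rural: (875/975)²·31.41²/82 = 9.69011
V_st = 13.739
V_srs = s²/n = 1459.3/90 = 16.2144
deff = V_st / V_srs = 13.739/16.2144 = 0.8473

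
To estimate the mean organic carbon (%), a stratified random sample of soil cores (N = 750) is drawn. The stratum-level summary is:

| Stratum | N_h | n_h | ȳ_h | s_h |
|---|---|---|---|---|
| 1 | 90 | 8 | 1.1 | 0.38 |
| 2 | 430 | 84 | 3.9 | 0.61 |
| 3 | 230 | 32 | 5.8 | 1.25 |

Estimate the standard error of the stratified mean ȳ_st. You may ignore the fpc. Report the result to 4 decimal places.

SE(ȳ_st) ≈ 0.0794

V̂(ȳ_st) = Σ W_h² s_h²/n_h, with W_h = N_h/N and N = 750:
  stratum 1: (90/750)²·0.38²/8 = 0.00025992
  stratum 2: (430/750)²·0.61²/84 = 0.00145611
  stratum 3: (230/750)²·1.25²/32 = 0.00459201
V̂(ȳ_st) = 0.00630805
SE(ȳ_st) = √0.00630805 = 0.0794232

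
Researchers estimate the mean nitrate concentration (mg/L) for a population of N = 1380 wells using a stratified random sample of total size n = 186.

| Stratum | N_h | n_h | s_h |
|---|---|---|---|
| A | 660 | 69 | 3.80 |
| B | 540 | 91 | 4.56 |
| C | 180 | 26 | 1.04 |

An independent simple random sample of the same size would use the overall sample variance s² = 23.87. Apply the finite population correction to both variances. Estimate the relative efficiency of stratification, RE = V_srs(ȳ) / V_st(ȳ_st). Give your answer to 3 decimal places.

RE ≈ 1.530

V̂(ȳ_st) = Σ W_h² (1 − n_h/N_h) s_h²/n_h, with W_h = N_h/N and N = 1380:
  stratum A: (660/1380)²·(1 − 69/660)·3.80²/69 = 0.0428639
  stratum B: (540/1380)²·(1 − 91/540)·4.56²/91 = 0.0290918
  stratum C: (180/1380)²·(1 − 26/180)·1.04²/26 = 0.00060552
V_st = 0.0725612
V_srs = (1 − 186/1380)·23.87/186 = 0.111036
Relative efficiency = V_srs / V_st = 0.111036/0.0725612 = 1.5302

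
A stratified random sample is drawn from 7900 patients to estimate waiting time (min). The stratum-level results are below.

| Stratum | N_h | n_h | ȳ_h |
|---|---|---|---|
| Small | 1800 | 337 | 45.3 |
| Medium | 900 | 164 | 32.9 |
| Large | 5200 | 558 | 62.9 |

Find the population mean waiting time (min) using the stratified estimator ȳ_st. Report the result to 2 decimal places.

ȳ_st ≈ 55.47

N = Σ N_h = 7900. Stratum weights W_h = N_h/N.
ȳ_st = (1800·45.3 + 900·32.9 + 5200·62.9) / 7900 = 55.4722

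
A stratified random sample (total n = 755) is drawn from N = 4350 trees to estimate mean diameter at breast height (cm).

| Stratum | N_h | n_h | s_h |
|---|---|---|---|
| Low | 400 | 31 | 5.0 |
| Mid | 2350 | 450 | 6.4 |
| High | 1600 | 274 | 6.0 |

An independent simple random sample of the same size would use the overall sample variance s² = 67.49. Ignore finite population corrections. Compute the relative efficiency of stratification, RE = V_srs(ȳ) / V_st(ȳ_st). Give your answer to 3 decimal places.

V̂(ȳ_st) = Σ W_h² s_h²/n_h, with W_h = N_h/N and N = 4350:
  stratum Low: (400/4350)²·5.0²/31 = 0.00681899
  stratum Mid: (2350/4350)²·6.4²/450 = 0.0265647
  stratum High: (1600/4350)²·6.0²/274 = 0.0177752
V_st = 0.0511588
V_srs = s²/n = 67.49/755 = 0.0893907
Relative efficiency = V_srs / V_st = 0.0893907/0.0511588 = 1.7473

RE ≈ 1.747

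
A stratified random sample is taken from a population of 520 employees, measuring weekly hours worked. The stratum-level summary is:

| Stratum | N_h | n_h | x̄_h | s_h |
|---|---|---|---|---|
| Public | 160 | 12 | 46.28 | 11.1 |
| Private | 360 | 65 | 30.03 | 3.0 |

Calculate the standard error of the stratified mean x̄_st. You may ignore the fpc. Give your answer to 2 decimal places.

SE(x̄_st) ≈ 1.02

V̂(x̄_st) = Σ W_h² s_h²/n_h, with W_h = N_h/N and N = 520:
  stratum Public: (160/520)²·11.1²/12 = 0.972071
  stratum Private: (360/520)²·3.0²/65 = 0.0663632
V̂(x̄_st) = 1.03843
SE(x̄_st) = √1.03843 = 1.01904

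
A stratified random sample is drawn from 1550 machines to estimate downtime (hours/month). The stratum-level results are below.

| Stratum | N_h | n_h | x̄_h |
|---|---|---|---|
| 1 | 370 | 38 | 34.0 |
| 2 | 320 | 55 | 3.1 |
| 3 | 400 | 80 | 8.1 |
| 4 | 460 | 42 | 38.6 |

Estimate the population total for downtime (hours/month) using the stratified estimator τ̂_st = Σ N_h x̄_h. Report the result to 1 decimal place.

τ̂_st = Σ N_h x̄_h = 370·34.0 + 320·3.1 + 400·8.1 + 460·38.6 = 34568.0

τ̂_st ≈ 34568.0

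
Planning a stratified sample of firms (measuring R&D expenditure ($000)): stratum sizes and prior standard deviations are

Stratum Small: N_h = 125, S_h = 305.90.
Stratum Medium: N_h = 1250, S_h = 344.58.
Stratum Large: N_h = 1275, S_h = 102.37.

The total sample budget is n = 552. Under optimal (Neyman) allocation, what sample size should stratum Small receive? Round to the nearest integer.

35

Neyman allocation: n_h = n · N_h S_h / Σ N_i S_i, with n = 552.
  stratum Small: N_h·S_h = 125·305.90 = 38237.50
  stratum Medium: N_h·S_h = 1250·344.58 = 430725.00
  stratum Large: N_h·S_h = 1275·102.37 = 130521.75
Σ N_h S_h = 599484.25
n for stratum Small = 552·38237.50/599484.25 = 35.209 → 35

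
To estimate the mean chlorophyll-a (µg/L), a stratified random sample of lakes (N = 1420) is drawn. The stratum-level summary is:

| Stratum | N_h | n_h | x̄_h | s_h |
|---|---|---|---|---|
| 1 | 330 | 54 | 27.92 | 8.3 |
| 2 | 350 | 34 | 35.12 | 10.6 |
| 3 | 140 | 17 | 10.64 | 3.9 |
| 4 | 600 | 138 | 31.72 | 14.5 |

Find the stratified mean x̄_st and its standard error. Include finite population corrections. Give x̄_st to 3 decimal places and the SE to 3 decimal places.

x̄_st = Σ W_h x̄_h = (330·27.92 + 350·35.12 + 140·10.64 + 600·31.72)/1420 = 29.59662
V̂(x̄_st) = Σ W_h² (1 − n_h/N_h) s_h²/n_h, with W_h = N_h/N and N = 1420:
  stratum 1: (330/1420)²·(1 − 54/330)·8.3²/54 = 0.0576247
  stratum 2: (350/1420)²·(1 − 34/350)·10.6²/34 = 0.181264
  stratum 3: (140/1420)²·(1 − 17/140)·3.9²/17 = 0.00764076
  stratum 4: (600/1420)²·(1 − 138/600)·14.5²/138 = 0.209447
V̂(x̄_st) = 0.455976
SE(x̄_st) = √0.455976 = 0.67526

x̄_st ≈ 29.597, SE ≈ 0.675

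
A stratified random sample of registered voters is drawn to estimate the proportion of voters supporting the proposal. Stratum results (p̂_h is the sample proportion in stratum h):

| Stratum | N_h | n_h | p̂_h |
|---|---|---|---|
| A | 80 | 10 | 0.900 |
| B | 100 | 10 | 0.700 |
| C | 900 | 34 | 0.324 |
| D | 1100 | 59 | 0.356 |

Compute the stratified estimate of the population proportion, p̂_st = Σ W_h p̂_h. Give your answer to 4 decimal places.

N = 2180; stratum weights W_h = N_h/N.
p̂_st = Σ W_h p̂_h = (80·0.900 + 100·0.700 + 900·0.324 + 1100·0.356)/2180 = 0.37853

p̂_st ≈ 0.3785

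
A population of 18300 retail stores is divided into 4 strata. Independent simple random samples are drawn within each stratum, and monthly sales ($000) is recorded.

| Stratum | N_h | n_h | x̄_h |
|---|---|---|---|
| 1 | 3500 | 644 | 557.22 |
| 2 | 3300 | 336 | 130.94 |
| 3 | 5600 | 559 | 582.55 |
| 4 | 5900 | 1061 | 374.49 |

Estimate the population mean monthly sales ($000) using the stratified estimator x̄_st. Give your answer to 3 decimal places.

N = Σ N_h = 18300. Stratum weights W_h = N_h/N.
x̄_st = (3500·557.22 + 3300·130.94 + 5600·582.55 + 5900·374.49) / 18300 = 429.18814

x̄_st ≈ 429.188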